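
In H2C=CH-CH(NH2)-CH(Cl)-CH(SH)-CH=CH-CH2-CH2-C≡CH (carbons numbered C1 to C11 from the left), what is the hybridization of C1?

sp2

C1: 3 σ bonds, plus one π bond — 3 electron domains, sp2.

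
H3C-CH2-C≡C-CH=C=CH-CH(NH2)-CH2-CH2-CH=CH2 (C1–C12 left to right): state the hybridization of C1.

C1: 4 σ bonds — 4 electron domains, sp3.

sp^3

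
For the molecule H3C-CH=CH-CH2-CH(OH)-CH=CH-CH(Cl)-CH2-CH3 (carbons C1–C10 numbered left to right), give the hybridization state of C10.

sp³

C10 has 4 σ bonds: steric number 4 → sp3.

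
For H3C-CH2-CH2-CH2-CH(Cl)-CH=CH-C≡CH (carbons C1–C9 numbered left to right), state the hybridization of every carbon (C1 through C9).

C1 sp3, C2 sp3, C3 sp3, C4 sp3, C5 sp3, C6 sp2, C7 sp2, C8 sp, C9 sp

C1: 4 σ bonds — 4 electron domains, sp3.
C2 has 4 σ bonds: steric number 4 → sp3.
C3: 4 σ bonds; 4 regions of electron density → sp3.
C4 has 4 σ bonds: steric number 4 → sp3.
C5: 4 σ bonds; 4 regions of electron density → sp3.
C6: 3 σ bonds, plus one π bond — 3 electron domains, sp2.
C7 (3 σ bonds, plus one π bond) has steric number 3: sp2.
C8 (2 σ bonds, plus two π bonds) has steric number 2: sp.
C9 (2 σ bonds, plus two π bonds) has steric number 2: sp.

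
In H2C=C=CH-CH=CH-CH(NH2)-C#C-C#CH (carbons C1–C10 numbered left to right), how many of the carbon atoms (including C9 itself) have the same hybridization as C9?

C9 is sp (two π bonds).
C1: sp2
C2: sp ✓
C3: sp2
C4: sp2
C5: sp2
C6: sp3
C7: sp ✓
C8: sp ✓
C9: sp ✓
C10: sp ✓
5 carbons are sp.

5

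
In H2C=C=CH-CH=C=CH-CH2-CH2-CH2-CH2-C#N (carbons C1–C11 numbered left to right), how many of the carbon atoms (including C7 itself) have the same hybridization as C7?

C7 is sp3 (only σ bonds).
C1: sp2
C2: sp
C3: sp2
C4: sp2
C5: sp
C6: sp2
C7: sp3 ✓
C8: sp3 ✓
C9: sp3 ✓
C10: sp3 ✓
C11: sp
4 carbons are sp3.

4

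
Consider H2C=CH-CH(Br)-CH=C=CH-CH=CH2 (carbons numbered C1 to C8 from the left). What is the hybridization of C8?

C8 (3 σ bonds, plus one π bond) has steric number 3: sp2.

sp2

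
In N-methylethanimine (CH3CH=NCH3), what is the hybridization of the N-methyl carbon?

The N-methyl carbon is sp3: 4 σ bonds, 4 electron-density regions.

sp3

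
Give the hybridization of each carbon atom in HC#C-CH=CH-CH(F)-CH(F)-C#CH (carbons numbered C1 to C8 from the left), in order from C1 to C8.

C1 sp, C2 sp, C3 sp2, C4 sp2, C5 sp3, C6 sp3, C7 sp, C8 sp

C1 (2 σ bonds, plus two π bonds) has steric number 2: sp.
C2 (2 σ bonds, plus two π bonds) has steric number 2: sp.
C3 carries 3 σ bonds, plus one π bond, giving a steric number of 3, so it is sp2.
C4 — 3 σ bonds, plus one π bond. Steric number 3, so sp2.
C5 is sp3: 4 σ bonds, 4 electron-density regions.
C6: 4 σ bonds; 4 regions of electron density → sp3.
C7 carries 2 σ bonds, plus two π bonds, giving a steric number of 2, so it is sp.
C8: 2 σ bonds, plus two π bonds — 2 electron domains, sp.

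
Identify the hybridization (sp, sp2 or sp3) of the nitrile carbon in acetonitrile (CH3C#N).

The nitrile carbon: 2 σ bonds, plus two π bonds; 2 regions of electron density → sp.

sp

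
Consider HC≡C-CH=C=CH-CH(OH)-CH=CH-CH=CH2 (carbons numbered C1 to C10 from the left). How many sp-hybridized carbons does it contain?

3

C1: sp ✓
C2: sp ✓
C3: sp2
C4: sp ✓
C5: sp2
C6: sp3
C7: sp2
C8: sp2
C9: sp2
C10: sp2
C1, C2, C4 → 3 sp carbons.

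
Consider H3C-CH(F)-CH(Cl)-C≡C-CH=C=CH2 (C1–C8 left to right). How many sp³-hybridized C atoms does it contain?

C1: sp3 ✓
C2: sp3 ✓
C3: sp3 ✓
C4: sp
C5: sp
C6: sp2
C7: sp
C8: sp2
C1, C2, C3 → 3 sp3 carbons.

3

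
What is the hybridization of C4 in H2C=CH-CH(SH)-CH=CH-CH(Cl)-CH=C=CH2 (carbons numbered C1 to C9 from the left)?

sp²

C4 — 3 σ bonds, plus one π bond. Steric number 3, so sp2.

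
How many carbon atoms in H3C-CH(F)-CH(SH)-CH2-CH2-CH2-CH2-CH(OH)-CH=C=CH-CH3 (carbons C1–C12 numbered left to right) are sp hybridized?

C1: sp3
C2: sp3
C3: sp3
C4: sp3
C5: sp3
C6: sp3
C7: sp3
C8: sp3
C9: sp2
C10: sp ✓
C11: sp2
C12: sp3
C10 → 1 sp carbon.

1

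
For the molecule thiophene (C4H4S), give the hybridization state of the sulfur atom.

Analogous to furan: one S lone pair in the aromatic π system, S is sp2.

sp²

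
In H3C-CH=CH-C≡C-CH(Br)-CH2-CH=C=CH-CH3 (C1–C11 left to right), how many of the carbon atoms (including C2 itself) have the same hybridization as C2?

4

C2 is sp2 (one π bond).
C1: sp3
C2: sp2 ✓
C3: sp2 ✓
C4: sp
C5: sp
C6: sp3
C7: sp3
C8: sp2 ✓
C9: sp
C10: sp2 ✓
C11: sp3
4 carbons are sp2.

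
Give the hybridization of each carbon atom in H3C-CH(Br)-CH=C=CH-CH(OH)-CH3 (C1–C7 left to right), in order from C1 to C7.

C1 sp3, C2 sp3, C3 sp2, C4 sp, C5 sp2, C6 sp3, C7 sp3

C1 carries 4 σ bonds, giving a steric number of 4, so it is sp3.
C2 is sp3: 4 σ bonds, 4 electron-density regions.
C3 has 3 σ bonds, plus one π bond: steric number 3 → sp2.
C4 has 2 σ bonds, plus two π bonds: steric number 2 → sp.
C5 carries 3 σ bonds, plus one π bond, giving a steric number of 3, so it is sp2.
C6 has 4 σ bonds: steric number 4 → sp3.
C7 has 4 σ bonds: steric number 4 → sp3.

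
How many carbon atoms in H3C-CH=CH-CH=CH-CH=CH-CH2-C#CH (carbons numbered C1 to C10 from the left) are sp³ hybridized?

C1: sp3 ✓
C2: sp2
C3: sp2
C4: sp2
C5: sp2
C6: sp2
C7: sp2
C8: sp3 ✓
C9: sp
C10: sp
C1, C8 → 2 sp3 carbons.

2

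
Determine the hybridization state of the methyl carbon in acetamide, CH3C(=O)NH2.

The methyl carbon: 4 σ bonds — 4 electron domains, sp3.

sp³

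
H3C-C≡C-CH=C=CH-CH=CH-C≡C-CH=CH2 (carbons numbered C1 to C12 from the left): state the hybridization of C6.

C6 is sp2: 3 σ bonds, plus one π bond, 3 electron-density regions.

sp^2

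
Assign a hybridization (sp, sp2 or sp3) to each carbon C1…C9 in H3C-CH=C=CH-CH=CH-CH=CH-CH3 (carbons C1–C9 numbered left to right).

C1 sp3, C2 sp2, C3 sp, C4 sp2, C5 sp2, C6 sp2, C7 sp2, C8 sp2, C9 sp3

C1 is sp3: 4 σ bonds, 4 electron-density regions.
C2: 3 σ bonds, plus one π bond — 3 electron domains, sp2.
C3 has 2 σ bonds, plus two π bonds: steric number 2 → sp.
C4 carries 3 σ bonds, plus one π bond, giving a steric number of 3, so it is sp2.
C5: 3 σ bonds, plus one π bond — 3 electron domains, sp2.
C6: 3 σ bonds, plus one π bond — 3 electron domains, sp2.
C7: 3 σ bonds, plus one π bond; 3 regions of electron density → sp2.
C8 (3 σ bonds, plus one π bond) has steric number 3: sp2.
C9 — 4 σ bonds. Steric number 4, so sp3.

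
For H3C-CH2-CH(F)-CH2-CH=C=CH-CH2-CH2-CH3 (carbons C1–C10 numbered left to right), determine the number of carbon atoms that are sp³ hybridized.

C1: sp3 ✓
C2: sp3 ✓
C3: sp3 ✓
C4: sp3 ✓
C5: sp2
C6: sp
C7: sp2
C8: sp3 ✓
C9: sp3 ✓
C10: sp3 ✓
C1, C2, C3, C4, C8, C9, C10 → 7 sp3 carbons.

7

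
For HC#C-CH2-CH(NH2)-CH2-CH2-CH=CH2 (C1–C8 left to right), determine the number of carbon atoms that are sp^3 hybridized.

4

C1: sp
C2: sp
C3: sp3 ✓
C4: sp3 ✓
C5: sp3 ✓
C6: sp3 ✓
C7: sp2
C8: sp2
C3, C4, C5, C6 → 4 sp3 carbons.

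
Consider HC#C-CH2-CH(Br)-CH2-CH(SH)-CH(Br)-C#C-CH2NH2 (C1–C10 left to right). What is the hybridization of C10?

sp^3

C10 (4 σ bonds) has steric number 4: sp3.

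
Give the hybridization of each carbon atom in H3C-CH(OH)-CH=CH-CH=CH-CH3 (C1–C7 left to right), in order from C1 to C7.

C1 sp3, C2 sp3, C3 sp2, C4 sp2, C5 sp2, C6 sp2, C7 sp3

C1 has 4 σ bonds: steric number 4 → sp3.
C2 has 4 σ bonds: steric number 4 → sp3.
C3 is sp2: 3 σ bonds, plus one π bond, 3 electron-density regions.
C4: 3 σ bonds, plus one π bond; 3 regions of electron density → sp2.
C5 is sp2: 3 σ bonds, plus one π bond, 3 electron-density regions.
C6 (3 σ bonds, plus one π bond) has steric number 3: sp2.
C7 is sp3: 4 σ bonds, 4 electron-density regions.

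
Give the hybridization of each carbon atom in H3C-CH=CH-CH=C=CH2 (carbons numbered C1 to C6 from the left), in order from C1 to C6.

C1 sp3, C2 sp2, C3 sp2, C4 sp2, C5 sp, C6 sp2

C1: 4 σ bonds — 4 electron domains, sp3.
C2: 3 σ bonds, plus one π bond; 3 regions of electron density → sp2.
C3: 3 σ bonds, plus one π bond — 3 electron domains, sp2.
C4 (3 σ bonds, plus one π bond) has steric number 3: sp2.
C5: 2 σ bonds, plus two π bonds — 2 electron domains, sp.
C6 (3 σ bonds, plus one π bond) has steric number 3: sp2.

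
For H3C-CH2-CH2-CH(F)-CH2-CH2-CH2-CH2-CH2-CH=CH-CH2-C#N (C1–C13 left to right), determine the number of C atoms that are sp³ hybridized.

C1: sp3 ✓
C2: sp3 ✓
C3: sp3 ✓
C4: sp3 ✓
C5: sp3 ✓
C6: sp3 ✓
C7: sp3 ✓
C8: sp3 ✓
C9: sp3 ✓
C10: sp2
C11: sp2
C12: sp3 ✓
C13: sp
C1, C2, C3, C4, C5, C6, C7, C8, C9, C12 → 10 sp3 carbons.

10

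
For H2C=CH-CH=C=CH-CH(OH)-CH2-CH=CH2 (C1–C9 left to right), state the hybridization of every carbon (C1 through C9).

C1 sp2, C2 sp2, C3 sp2, C4 sp, C5 sp2, C6 sp3, C7 sp3, C8 sp2, C9 sp2

C1: 3 σ bonds, plus one π bond — 3 electron domains, sp2.
C2 — 3 σ bonds, plus one π bond. Steric number 3, so sp2.
C3: 3 σ bonds, plus one π bond — 3 electron domains, sp2.
C4 carries 2 σ bonds, plus two π bonds, giving a steric number of 2, so it is sp.
C5 (3 σ bonds, plus one π bond) has steric number 3: sp2.
C6 (4 σ bonds) has steric number 4: sp3.
C7: 4 σ bonds — 4 electron domains, sp3.
C8: 3 σ bonds, plus one π bond — 3 electron domains, sp2.
C9 has 3 σ bonds, plus one π bond: steric number 3 → sp2.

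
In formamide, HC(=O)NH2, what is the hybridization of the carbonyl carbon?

The carbonyl carbon carries 3 σ bonds, plus one π bond, giving a steric number of 3, so it is sp2.

sp2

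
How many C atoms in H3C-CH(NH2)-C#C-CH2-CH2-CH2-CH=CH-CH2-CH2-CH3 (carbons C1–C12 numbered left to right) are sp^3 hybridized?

8

C1: sp3 ✓
C2: sp3 ✓
C3: sp
C4: sp
C5: sp3 ✓
C6: sp3 ✓
C7: sp3 ✓
C8: sp2
C9: sp2
C10: sp3 ✓
C11: sp3 ✓
C12: sp3 ✓
C1, C2, C5, C6, C7, C10, C11, C12 → 8 sp3 carbons.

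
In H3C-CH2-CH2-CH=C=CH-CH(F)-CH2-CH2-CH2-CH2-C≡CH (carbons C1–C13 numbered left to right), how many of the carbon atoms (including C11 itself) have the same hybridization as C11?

8

C11 is sp3 (only σ bonds).
C1: sp3 ✓
C2: sp3 ✓
C3: sp3 ✓
C4: sp2
C5: sp
C6: sp2
C7: sp3 ✓
C8: sp3 ✓
C9: sp3 ✓
C10: sp3 ✓
C11: sp3 ✓
C12: sp
C13: sp
8 carbons are sp3.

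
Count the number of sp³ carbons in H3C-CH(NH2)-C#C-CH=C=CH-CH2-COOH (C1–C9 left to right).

C1: sp3 ✓
C2: sp3 ✓
C3: sp
C4: sp
C5: sp2
C6: sp
C7: sp2
C8: sp3 ✓
C9: sp2
C1, C2, C8 → 3 sp3 carbons.

3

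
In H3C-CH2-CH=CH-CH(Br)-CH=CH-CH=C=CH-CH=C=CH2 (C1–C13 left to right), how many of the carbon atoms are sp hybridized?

2

C1: sp3
C2: sp3
C3: sp2
C4: sp2
C5: sp3
C6: sp2
C7: sp2
C8: sp2
C9: sp ✓
C10: sp2
C11: sp2
C12: sp ✓
C13: sp2
C9, C12 → 2 sp carbons.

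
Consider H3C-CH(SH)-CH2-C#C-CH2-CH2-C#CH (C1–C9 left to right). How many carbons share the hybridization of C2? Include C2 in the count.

5

C2 is sp3 (only σ bonds).
C1: sp3 ✓
C2: sp3 ✓
C3: sp3 ✓
C4: sp
C5: sp
C6: sp3 ✓
C7: sp3 ✓
C8: sp
C9: sp
5 carbons are sp3.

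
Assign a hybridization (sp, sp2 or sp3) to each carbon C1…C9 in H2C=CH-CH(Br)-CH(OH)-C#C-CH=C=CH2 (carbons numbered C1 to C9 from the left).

C1 is sp2: 3 σ bonds, plus one π bond, 3 electron-density regions.
C2 carries 3 σ bonds, plus one π bond, giving a steric number of 3, so it is sp2.
C3 (4 σ bonds) has steric number 4: sp3.
C4: 4 σ bonds; 4 regions of electron density → sp3.
C5 carries 2 σ bonds, plus two π bonds, giving a steric number of 2, so it is sp.
C6: 2 σ bonds, plus two π bonds — 2 electron domains, sp.
C7 has 3 σ bonds, plus one π bond: steric number 3 → sp2.
C8 (2 σ bonds, plus two π bonds) has steric number 2: sp.
C9 has 3 σ bonds, plus one π bond: steric number 3 → sp2.

C1 sp2, C2 sp2, C3 sp3, C4 sp3, C5 sp, C6 sp, C7 sp2, C8 sp, C9 sp2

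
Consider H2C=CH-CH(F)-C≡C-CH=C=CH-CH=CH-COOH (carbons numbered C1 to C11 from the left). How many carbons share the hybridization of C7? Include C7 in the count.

C7 is sp (two π bonds).
C1: sp2
C2: sp2
C3: sp3
C4: sp ✓
C5: sp ✓
C6: sp2
C7: sp ✓
C8: sp2
C9: sp2
C10: sp2
C11: sp2
3 carbons are sp.

3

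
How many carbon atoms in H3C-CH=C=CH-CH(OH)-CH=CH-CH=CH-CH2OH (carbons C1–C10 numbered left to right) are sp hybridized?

1

C1: sp3
C2: sp2
C3: sp ✓
C4: sp2
C5: sp3
C6: sp2
C7: sp2
C8: sp2
C9: sp2
C10: sp3
C3 → 1 sp carbon.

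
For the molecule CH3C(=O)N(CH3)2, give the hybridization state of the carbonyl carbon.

sp2

The carbonyl carbon: 3 σ bonds, plus one π bond; 3 regions of electron density → sp2.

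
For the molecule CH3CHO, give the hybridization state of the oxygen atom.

sp²

The oxygen atom (1 σ bond and 2 lone pairs, plus one π bond) has steric number 3: sp2.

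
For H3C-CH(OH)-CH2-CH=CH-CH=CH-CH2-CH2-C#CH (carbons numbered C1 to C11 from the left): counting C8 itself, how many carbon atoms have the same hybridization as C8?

C8 is sp3 (only σ bonds).
C1: sp3 ✓
C2: sp3 ✓
C3: sp3 ✓
C4: sp2
C5: sp2
C6: sp2
C7: sp2
C8: sp3 ✓
C9: sp3 ✓
C10: sp
C11: sp
5 carbons are sp3.

5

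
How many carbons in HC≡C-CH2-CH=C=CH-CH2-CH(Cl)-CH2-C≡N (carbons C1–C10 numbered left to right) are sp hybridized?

C1: sp ✓
C2: sp ✓
C3: sp3
C4: sp2
C5: sp ✓
C6: sp2
C7: sp3
C8: sp3
C9: sp3
C10: sp ✓
C1, C2, C5, C10 → 4 sp carbons.

4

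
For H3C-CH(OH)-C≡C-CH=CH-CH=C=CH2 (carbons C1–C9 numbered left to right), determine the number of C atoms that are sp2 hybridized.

C1: sp3
C2: sp3
C3: sp
C4: sp
C5: sp2 ✓
C6: sp2 ✓
C7: sp2 ✓
C8: sp
C9: sp2 ✓
C5, C6, C7, C9 → 4 sp2 carbons.

4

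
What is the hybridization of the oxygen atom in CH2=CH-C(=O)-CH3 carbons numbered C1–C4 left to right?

The oxygen atom: 1 σ bond and 2 lone pairs, plus one π bond — 3 electron domains, sp2.

sp²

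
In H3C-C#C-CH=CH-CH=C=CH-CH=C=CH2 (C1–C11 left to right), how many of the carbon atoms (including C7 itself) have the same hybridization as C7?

C7 is sp (two π bonds).
C1: sp3
C2: sp ✓
C3: sp ✓
C4: sp2
C5: sp2
C6: sp2
C7: sp ✓
C8: sp2
C9: sp2
C10: sp ✓
C11: sp2
4 carbons are sp.

4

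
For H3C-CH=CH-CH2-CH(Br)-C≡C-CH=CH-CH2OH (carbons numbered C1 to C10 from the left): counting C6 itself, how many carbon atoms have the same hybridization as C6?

C6 is sp (two π bonds).
C1: sp3
C2: sp2
C3: sp2
C4: sp3
C5: sp3
C6: sp ✓
C7: sp ✓
C8: sp2
C9: sp2
C10: sp3
2 carbons are sp.

2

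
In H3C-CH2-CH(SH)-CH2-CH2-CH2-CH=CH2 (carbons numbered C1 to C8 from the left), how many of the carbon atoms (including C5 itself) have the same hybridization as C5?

6

C5 is sp3 (only σ bonds).
C1: sp3 ✓
C2: sp3 ✓
C3: sp3 ✓
C4: sp3 ✓
C5: sp3 ✓
C6: sp3 ✓
C7: sp2
C8: sp2
6 carbons are sp3.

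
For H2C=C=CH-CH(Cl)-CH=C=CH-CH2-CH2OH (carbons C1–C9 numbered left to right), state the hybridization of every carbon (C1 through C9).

C1 sp2, C2 sp, C3 sp2, C4 sp3, C5 sp2, C6 sp, C7 sp2, C8 sp3, C9 sp3

C1 — 3 σ bonds, plus one π bond. Steric number 3, so sp2.
C2 — 2 σ bonds, plus two π bonds. Steric number 2, so sp.
C3 — 3 σ bonds, plus one π bond. Steric number 3, so sp2.
C4 — 4 σ bonds. Steric number 4, so sp3.
C5 is sp2: 3 σ bonds, plus one π bond, 3 electron-density regions.
C6 carries 2 σ bonds, plus two π bonds, giving a steric number of 2, so it is sp.
C7 carries 3 σ bonds, plus one π bond, giving a steric number of 3, so it is sp2.
C8 carries 4 σ bonds, giving a steric number of 4, so it is sp3.
C9 — 4 σ bonds. Steric number 4, so sp3.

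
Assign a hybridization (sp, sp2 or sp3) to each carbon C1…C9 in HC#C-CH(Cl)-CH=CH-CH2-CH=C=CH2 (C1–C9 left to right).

C1 sp, C2 sp, C3 sp3, C4 sp2, C5 sp2, C6 sp3, C7 sp2, C8 sp, C9 sp2

C1 — 2 σ bonds, plus two π bonds. Steric number 2, so sp.
C2: 2 σ bonds, plus two π bonds — 2 electron domains, sp.
C3: 4 σ bonds; 4 regions of electron density → sp3.
C4 (3 σ bonds, plus one π bond) has steric number 3: sp2.
C5 (3 σ bonds, plus one π bond) has steric number 3: sp2.
C6 has 4 σ bonds: steric number 4 → sp3.
C7 is sp2: 3 σ bonds, plus one π bond, 3 electron-density regions.
C8: 2 σ bonds, plus two π bonds — 2 electron domains, sp.
C9 has 3 σ bonds, plus one π bond: steric number 3 → sp2.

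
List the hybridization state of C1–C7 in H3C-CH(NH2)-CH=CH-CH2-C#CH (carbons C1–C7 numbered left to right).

C1 has 4 σ bonds: steric number 4 → sp3.
C2 is sp3: 4 σ bonds, 4 electron-density regions.
C3: 3 σ bonds, plus one π bond; 3 regions of electron density → sp2.
C4 carries 3 σ bonds, plus one π bond, giving a steric number of 3, so it is sp2.
C5: 4 σ bonds; 4 regions of electron density → sp3.
C6 is sp: 2 σ bonds, plus two π bonds, 2 electron-density regions.
C7 is sp: 2 σ bonds, plus two π bonds, 2 electron-density regions.

C1 sp3, C2 sp3, C3 sp2, C4 sp2, C5 sp3, C6 sp, C7 sp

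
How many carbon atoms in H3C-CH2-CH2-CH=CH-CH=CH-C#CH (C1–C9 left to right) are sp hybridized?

2

C1: sp3
C2: sp3
C3: sp3
C4: sp2
C5: sp2
C6: sp2
C7: sp2
C8: sp ✓
C9: sp ✓
C8, C9 → 2 sp carbons.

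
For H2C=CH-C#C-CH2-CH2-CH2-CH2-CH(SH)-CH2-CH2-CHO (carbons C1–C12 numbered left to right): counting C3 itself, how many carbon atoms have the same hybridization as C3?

C3 is sp (two π bonds).
C1: sp2
C2: sp2
C3: sp ✓
C4: sp ✓
C5: sp3
C6: sp3
C7: sp3
C8: sp3
C9: sp3
C10: sp3
C11: sp3
C12: sp2
2 carbons are sp.

2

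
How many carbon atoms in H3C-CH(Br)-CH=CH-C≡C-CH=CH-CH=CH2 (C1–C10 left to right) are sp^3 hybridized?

C1: sp3 ✓
C2: sp3 ✓
C3: sp2
C4: sp2
C5: sp
C6: sp
C7: sp2
C8: sp2
C9: sp2
C10: sp2
C1, C2 → 2 sp3 carbons.

2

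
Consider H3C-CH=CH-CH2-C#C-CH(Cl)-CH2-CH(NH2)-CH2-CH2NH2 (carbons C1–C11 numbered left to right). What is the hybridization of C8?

C8: 4 σ bonds; 4 regions of electron density → sp3.

sp3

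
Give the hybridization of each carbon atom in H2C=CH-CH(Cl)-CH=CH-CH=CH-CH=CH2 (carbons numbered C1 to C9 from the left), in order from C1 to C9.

C1 has 3 σ bonds, plus one π bond: steric number 3 → sp2.
C2 has 3 σ bonds, plus one π bond: steric number 3 → sp2.
C3 carries 4 σ bonds, giving a steric number of 4, so it is sp3.
C4 has 3 σ bonds, plus one π bond: steric number 3 → sp2.
C5 carries 3 σ bonds, plus one π bond, giving a steric number of 3, so it is sp2.
C6 (3 σ bonds, plus one π bond) has steric number 3: sp2.
C7: 3 σ bonds, plus one π bond — 3 electron domains, sp2.
C8 (3 σ bonds, plus one π bond) has steric number 3: sp2.
C9 carries 3 σ bonds, plus one π bond, giving a steric number of 3, so it is sp2.

C1 sp2, C2 sp2, C3 sp3, C4 sp2, C5 sp2, C6 sp2, C7 sp2, C8 sp2, C9 sp2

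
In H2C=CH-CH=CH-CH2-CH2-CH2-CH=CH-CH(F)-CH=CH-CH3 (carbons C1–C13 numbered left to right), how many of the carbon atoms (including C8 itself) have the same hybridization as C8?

C8 is sp2 (one π bond).
C1: sp2 ✓
C2: sp2 ✓
C3: sp2 ✓
C4: sp2 ✓
C5: sp3
C6: sp3
C7: sp3
C8: sp2 ✓
C9: sp2 ✓
C10: sp3
C11: sp2 ✓
C12: sp2 ✓
C13: sp3
8 carbons are sp2.

8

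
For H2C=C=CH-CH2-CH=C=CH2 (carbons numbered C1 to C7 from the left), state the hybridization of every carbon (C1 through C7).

C1: 3 σ bonds, plus one π bond — 3 electron domains, sp2.
C2 — 2 σ bonds, plus two π bonds. Steric number 2, so sp.
C3 carries 3 σ bonds, plus one π bond, giving a steric number of 3, so it is sp2.
C4 carries 4 σ bonds, giving a steric number of 4, so it is sp3.
C5 (3 σ bonds, plus one π bond) has steric number 3: sp2.
C6: 2 σ bonds, plus two π bonds — 2 electron domains, sp.
C7: 3 σ bonds, plus one π bond — 3 electron domains, sp2.

C1 sp2, C2 sp, C3 sp2, C4 sp3, C5 sp2, C6 sp, C7 sp2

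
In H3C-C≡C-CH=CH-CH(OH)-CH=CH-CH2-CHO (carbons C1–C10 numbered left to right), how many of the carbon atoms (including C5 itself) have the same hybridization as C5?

C5 is sp2 (one π bond).
C1: sp3
C2: sp
C3: sp
C4: sp2 ✓
C5: sp2 ✓
C6: sp3
C7: sp2 ✓
C8: sp2 ✓
C9: sp3
C10: sp2 ✓
5 carbons are sp2.

5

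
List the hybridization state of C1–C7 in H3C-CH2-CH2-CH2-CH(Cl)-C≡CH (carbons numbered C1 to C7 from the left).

C1 carries 4 σ bonds, giving a steric number of 4, so it is sp3.
C2: 4 σ bonds — 4 electron domains, sp3.
C3 (4 σ bonds) has steric number 4: sp3.
C4: 4 σ bonds — 4 electron domains, sp3.
C5 carries 4 σ bonds, giving a steric number of 4, so it is sp3.
C6 has 2 σ bonds, plus two π bonds: steric number 2 → sp.
C7: 2 σ bonds, plus two π bonds; 2 regions of electron density → sp.

C1 sp3, C2 sp3, C3 sp3, C4 sp3, C5 sp3, C6 sp, C7 sp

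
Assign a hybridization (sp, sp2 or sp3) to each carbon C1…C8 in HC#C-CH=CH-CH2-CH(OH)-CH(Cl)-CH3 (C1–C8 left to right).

C1 carries 2 σ bonds, plus two π bonds, giving a steric number of 2, so it is sp.
C2: 2 σ bonds, plus two π bonds; 2 regions of electron density → sp.
C3 (3 σ bonds, plus one π bond) has steric number 3: sp2.
C4 has 3 σ bonds, plus one π bond: steric number 3 → sp2.
C5 carries 4 σ bonds, giving a steric number of 4, so it is sp3.
C6 carries 4 σ bonds, giving a steric number of 4, so it is sp3.
C7 carries 4 σ bonds, giving a steric number of 4, so it is sp3.
C8: 4 σ bonds — 4 electron domains, sp3.

C1 sp, C2 sp, C3 sp2, C4 sp2, C5 sp3, C6 sp3, C7 sp3, C8 sp3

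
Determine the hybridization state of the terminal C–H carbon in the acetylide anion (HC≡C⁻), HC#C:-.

The terminal C–H carbon has 2 σ bonds, plus two π bonds: steric number 2 → sp.

sp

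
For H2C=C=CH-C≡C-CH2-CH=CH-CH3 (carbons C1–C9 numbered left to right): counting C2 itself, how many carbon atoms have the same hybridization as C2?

C2 is sp (two π bonds).
C1: sp2
C2: sp ✓
C3: sp2
C4: sp ✓
C5: sp ✓
C6: sp3
C7: sp2
C8: sp2
C9: sp3
3 carbons are sp.

3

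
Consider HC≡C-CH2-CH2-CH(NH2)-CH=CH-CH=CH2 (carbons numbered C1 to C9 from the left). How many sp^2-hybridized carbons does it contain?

C1: sp
C2: sp
C3: sp3
C4: sp3
C5: sp3
C6: sp2 ✓
C7: sp2 ✓
C8: sp2 ✓
C9: sp2 ✓
C6, C7, C8, C9 → 4 sp2 carbons.

4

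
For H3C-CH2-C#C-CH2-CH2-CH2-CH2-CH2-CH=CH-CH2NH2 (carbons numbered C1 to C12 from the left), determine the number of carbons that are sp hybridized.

2

C1: sp3
C2: sp3
C3: sp ✓
C4: sp ✓
C5: sp3
C6: sp3
C7: sp3
C8: sp3
C9: sp3
C10: sp2
C11: sp2
C12: sp3
C3, C4 → 2 sp carbons.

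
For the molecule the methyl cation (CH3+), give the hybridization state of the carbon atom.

Three σ bonds to H, empty p orbital → sp2, trigonal planar.

sp^2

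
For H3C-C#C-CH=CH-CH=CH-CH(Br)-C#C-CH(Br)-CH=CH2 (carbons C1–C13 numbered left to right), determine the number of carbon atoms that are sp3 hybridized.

C1: sp3 ✓
C2: sp
C3: sp
C4: sp2
C5: sp2
C6: sp2
C7: sp2
C8: sp3 ✓
C9: sp
C10: sp
C11: sp3 ✓
C12: sp2
C13: sp2
C1, C8, C11 → 3 sp3 carbons.

3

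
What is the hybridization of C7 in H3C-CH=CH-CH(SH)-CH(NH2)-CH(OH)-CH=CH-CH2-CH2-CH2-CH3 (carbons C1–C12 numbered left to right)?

sp²

C7 has 3 σ bonds, plus one π bond: steric number 3 → sp2.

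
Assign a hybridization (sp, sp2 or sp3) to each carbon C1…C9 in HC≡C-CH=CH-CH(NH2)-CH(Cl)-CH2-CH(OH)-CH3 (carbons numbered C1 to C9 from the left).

C1 sp, C2 sp, C3 sp2, C4 sp2, C5 sp3, C6 sp3, C7 sp3, C8 sp3, C9 sp3

C1 carries 2 σ bonds, plus two π bonds, giving a steric number of 2, so it is sp.
C2 — 2 σ bonds, plus two π bonds. Steric number 2, so sp.
C3 carries 3 σ bonds, plus one π bond, giving a steric number of 3, so it is sp2.
C4 (3 σ bonds, plus one π bond) has steric number 3: sp2.
C5 is sp3: 4 σ bonds, 4 electron-density regions.
C6 — 4 σ bonds. Steric number 4, so sp3.
C7 — 4 σ bonds. Steric number 4, so sp3.
C8 carries 4 σ bonds, giving a steric number of 4, so it is sp3.
C9 has 4 σ bonds: steric number 4 → sp3.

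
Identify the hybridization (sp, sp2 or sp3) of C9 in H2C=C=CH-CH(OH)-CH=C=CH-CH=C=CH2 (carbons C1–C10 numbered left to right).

C9 has 2 σ bonds, plus two π bonds: steric number 2 → sp.

sp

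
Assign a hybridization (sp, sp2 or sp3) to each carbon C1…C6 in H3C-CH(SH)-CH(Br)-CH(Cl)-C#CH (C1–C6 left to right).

C1 sp3, C2 sp3, C3 sp3, C4 sp3, C5 sp, C6 sp

C1 has 4 σ bonds: steric number 4 → sp3.
C2 has 4 σ bonds: steric number 4 → sp3.
C3 carries 4 σ bonds, giving a steric number of 4, so it is sp3.
C4 is sp3: 4 σ bonds, 4 electron-density regions.
C5 has 2 σ bonds, plus two π bonds: steric number 2 → sp.
C6 carries 2 σ bonds, plus two π bonds, giving a steric number of 2, so it is sp.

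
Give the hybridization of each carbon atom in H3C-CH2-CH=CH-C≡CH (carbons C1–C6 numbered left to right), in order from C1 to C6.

C1 — 4 σ bonds. Steric number 4, so sp3.
C2 is sp3: 4 σ bonds, 4 electron-density regions.
C3 (3 σ bonds, plus one π bond) has steric number 3: sp2.
C4 is sp2: 3 σ bonds, plus one π bond, 3 electron-density regions.
C5: 2 σ bonds, plus two π bonds — 2 electron domains, sp.
C6 — 2 σ bonds, plus two π bonds. Steric number 2, so sp.

C1 sp3, C2 sp3, C3 sp2, C4 sp2, C5 sp, C6 sp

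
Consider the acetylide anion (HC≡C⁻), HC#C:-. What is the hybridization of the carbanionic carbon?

One σ bond + one lone pair = steric number 2 → sp.

sp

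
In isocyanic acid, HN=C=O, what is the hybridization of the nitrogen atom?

The nitrogen atom: 2 σ bonds and 1 lone pair, plus one π bond — 3 electron domains, sp2.

sp^2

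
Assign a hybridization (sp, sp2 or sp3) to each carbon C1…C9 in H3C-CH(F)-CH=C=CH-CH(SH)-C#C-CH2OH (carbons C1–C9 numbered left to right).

C1 sp3, C2 sp3, C3 sp2, C4 sp, C5 sp2, C6 sp3, C7 sp, C8 sp, C9 sp3

C1: 4 σ bonds — 4 electron domains, sp3.
C2 — 4 σ bonds. Steric number 4, so sp3.
C3 carries 3 σ bonds, plus one π bond, giving a steric number of 3, so it is sp2.
C4: 2 σ bonds, plus two π bonds; 2 regions of electron density → sp.
C5 (3 σ bonds, plus one π bond) has steric number 3: sp2.
C6 (4 σ bonds) has steric number 4: sp3.
C7 — 2 σ bonds, plus two π bonds. Steric number 2, so sp.
C8 is sp: 2 σ bonds, plus two π bonds, 2 electron-density regions.
C9: 4 σ bonds; 4 regions of electron density → sp3.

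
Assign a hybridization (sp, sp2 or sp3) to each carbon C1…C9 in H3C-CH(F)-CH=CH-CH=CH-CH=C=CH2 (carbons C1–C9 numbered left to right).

C1 carries 4 σ bonds, giving a steric number of 4, so it is sp3.
C2 is sp3: 4 σ bonds, 4 electron-density regions.
C3 (3 σ bonds, plus one π bond) has steric number 3: sp2.
C4 carries 3 σ bonds, plus one π bond, giving a steric number of 3, so it is sp2.
C5 carries 3 σ bonds, plus one π bond, giving a steric number of 3, so it is sp2.
C6 (3 σ bonds, plus one π bond) has steric number 3: sp2.
C7: 3 σ bonds, plus one π bond — 3 electron domains, sp2.
C8 (2 σ bonds, plus two π bonds) has steric number 2: sp.
C9 (3 σ bonds, plus one π bond) has steric number 3: sp2.

C1 sp3, C2 sp3, C3 sp2, C4 sp2, C5 sp2, C6 sp2, C7 sp2, C8 sp, C9 sp2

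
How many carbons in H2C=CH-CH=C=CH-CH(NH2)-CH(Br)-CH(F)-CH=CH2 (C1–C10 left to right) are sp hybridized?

1

C1: sp2
C2: sp2
C3: sp2
C4: sp ✓
C5: sp2
C6: sp3
C7: sp3
C8: sp3
C9: sp2
C10: sp2
C4 → 1 sp carbon.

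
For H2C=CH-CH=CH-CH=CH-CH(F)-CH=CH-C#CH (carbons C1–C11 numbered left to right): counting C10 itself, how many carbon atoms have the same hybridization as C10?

C10 is sp (two π bonds).
C1: sp2
C2: sp2
C3: sp2
C4: sp2
C5: sp2
C6: sp2
C7: sp3
C8: sp2
C9: sp2
C10: sp ✓
C11: sp ✓
2 carbons are sp.

2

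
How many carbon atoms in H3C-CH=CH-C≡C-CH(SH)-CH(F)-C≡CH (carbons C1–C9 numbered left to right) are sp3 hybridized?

C1: sp3 ✓
C2: sp2
C3: sp2
C4: sp
C5: sp
C6: sp3 ✓
C7: sp3 ✓
C8: sp
C9: sp
C1, C6, C7 → 3 sp3 carbons.

3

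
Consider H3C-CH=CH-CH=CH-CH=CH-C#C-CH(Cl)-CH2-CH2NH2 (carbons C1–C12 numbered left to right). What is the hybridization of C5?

C5: 3 σ bonds, plus one π bond; 3 regions of electron density → sp2.

sp²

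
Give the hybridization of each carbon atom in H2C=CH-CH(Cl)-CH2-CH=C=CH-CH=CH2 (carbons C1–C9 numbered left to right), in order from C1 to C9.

C1 is sp2: 3 σ bonds, plus one π bond, 3 electron-density regions.
C2 carries 3 σ bonds, plus one π bond, giving a steric number of 3, so it is sp2.
C3 has 4 σ bonds: steric number 4 → sp3.
C4 (4 σ bonds) has steric number 4: sp3.
C5: 3 σ bonds, plus one π bond — 3 electron domains, sp2.
C6 is sp: 2 σ bonds, plus two π bonds, 2 electron-density regions.
C7: 3 σ bonds, plus one π bond — 3 electron domains, sp2.
C8 is sp2: 3 σ bonds, plus one π bond, 3 electron-density regions.
C9 — 3 σ bonds, plus one π bond. Steric number 3, so sp2.

C1 sp2, C2 sp2, C3 sp3, C4 sp3, C5 sp2, C6 sp, C7 sp2, C8 sp2, C9 sp2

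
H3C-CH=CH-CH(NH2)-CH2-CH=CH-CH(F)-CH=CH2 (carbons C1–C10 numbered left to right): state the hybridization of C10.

sp2

C10 — 3 σ bonds, plus one π bond. Steric number 3, so sp2.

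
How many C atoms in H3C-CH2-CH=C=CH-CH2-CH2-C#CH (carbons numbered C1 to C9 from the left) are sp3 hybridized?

C1: sp3 ✓
C2: sp3 ✓
C3: sp2
C4: sp
C5: sp2
C6: sp3 ✓
C7: sp3 ✓
C8: sp
C9: sp
C1, C2, C6, C7 → 4 sp3 carbons.

4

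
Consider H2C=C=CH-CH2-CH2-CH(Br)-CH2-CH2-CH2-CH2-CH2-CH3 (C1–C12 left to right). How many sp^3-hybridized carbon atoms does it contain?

9

C1: sp2
C2: sp
C3: sp2
C4: sp3 ✓
C5: sp3 ✓
C6: sp3 ✓
C7: sp3 ✓
C8: sp3 ✓
C9: sp3 ✓
C10: sp3 ✓
C11: sp3 ✓
C12: sp3 ✓
C4, C5, C6, C7, C8, C9, C10, C11, C12 → 9 sp3 carbons.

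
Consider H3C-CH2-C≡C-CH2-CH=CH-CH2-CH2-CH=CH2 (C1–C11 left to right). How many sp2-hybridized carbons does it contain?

C1: sp3
C2: sp3
C3: sp
C4: sp
C5: sp3
C6: sp2 ✓
C7: sp2 ✓
C8: sp3
C9: sp3
C10: sp2 ✓
C11: sp2 ✓
C6, C7, C10, C11 → 4 sp2 carbons.

4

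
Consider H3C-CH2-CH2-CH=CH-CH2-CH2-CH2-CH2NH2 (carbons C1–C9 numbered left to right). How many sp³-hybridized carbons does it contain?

C1: sp3 ✓
C2: sp3 ✓
C3: sp3 ✓
C4: sp2
C5: sp2
C6: sp3 ✓
C7: sp3 ✓
C8: sp3 ✓
C9: sp3 ✓
C1, C2, C3, C6, C7, C8, C9 → 7 sp3 carbons.

7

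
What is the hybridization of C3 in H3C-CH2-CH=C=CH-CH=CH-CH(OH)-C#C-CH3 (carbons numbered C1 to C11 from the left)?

sp^2

C3: 3 σ bonds, plus one π bond — 3 electron domains, sp2.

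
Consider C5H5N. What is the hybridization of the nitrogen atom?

sp^2

N has two σ bonds and one lone pair in the ring plane (steric number 3 → sp2); its p orbital contributes one electron to the aromatic π system via the C=N double bond.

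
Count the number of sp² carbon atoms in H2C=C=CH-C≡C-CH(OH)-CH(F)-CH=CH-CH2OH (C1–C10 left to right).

C1: sp2 ✓
C2: sp
C3: sp2 ✓
C4: sp
C5: sp
C6: sp3
C7: sp3
C8: sp2 ✓
C9: sp2 ✓
C10: sp3
C1, C3, C8, C9 → 4 sp2 carbons.

4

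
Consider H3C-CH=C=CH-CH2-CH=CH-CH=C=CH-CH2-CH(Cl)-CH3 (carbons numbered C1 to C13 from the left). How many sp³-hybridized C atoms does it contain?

5

C1: sp3 ✓
C2: sp2
C3: sp
C4: sp2
C5: sp3 ✓
C6: sp2
C7: sp2
C8: sp2
C9: sp
C10: sp2
C11: sp3 ✓
C12: sp3 ✓
C13: sp3 ✓
C1, C5, C11, C12, C13 → 5 sp3 carbons.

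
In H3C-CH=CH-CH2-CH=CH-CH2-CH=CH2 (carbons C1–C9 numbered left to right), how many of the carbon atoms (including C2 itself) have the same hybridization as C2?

C2 is sp2 (one π bond).
C1: sp3
C2: sp2 ✓
C3: sp2 ✓
C4: sp3
C5: sp2 ✓
C6: sp2 ✓
C7: sp3
C8: sp2 ✓
C9: sp2 ✓
6 carbons are sp2.

6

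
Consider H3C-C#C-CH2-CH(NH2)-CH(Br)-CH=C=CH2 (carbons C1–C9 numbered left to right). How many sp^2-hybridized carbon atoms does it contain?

2

C1: sp3
C2: sp
C3: sp
C4: sp3
C5: sp3
C6: sp3
C7: sp2 ✓
C8: sp
C9: sp2 ✓
C7, C9 → 2 sp2 carbons.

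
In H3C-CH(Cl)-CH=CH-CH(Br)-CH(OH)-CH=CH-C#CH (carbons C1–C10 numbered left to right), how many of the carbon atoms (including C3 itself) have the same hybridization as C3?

4

C3 is sp2 (one π bond).
C1: sp3
C2: sp3
C3: sp2 ✓
C4: sp2 ✓
C5: sp3
C6: sp3
C7: sp2 ✓
C8: sp2 ✓
C9: sp
C10: sp
4 carbons are sp2.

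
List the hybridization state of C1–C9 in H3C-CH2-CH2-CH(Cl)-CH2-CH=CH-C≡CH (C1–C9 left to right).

C1 is sp3: 4 σ bonds, 4 electron-density regions.
C2 has 4 σ bonds: steric number 4 → sp3.
C3: 4 σ bonds; 4 regions of electron density → sp3.
C4 has 4 σ bonds: steric number 4 → sp3.
C5 is sp3: 4 σ bonds, 4 electron-density regions.
C6: 3 σ bonds, plus one π bond; 3 regions of electron density → sp2.
C7: 3 σ bonds, plus one π bond — 3 electron domains, sp2.
C8 (2 σ bonds, plus two π bonds) has steric number 2: sp.
C9 has 2 σ bonds, plus two π bonds: steric number 2 → sp.

C1 sp3, C2 sp3, C3 sp3, C4 sp3, C5 sp3, C6 sp2, C7 sp2, C8 sp, C9 sp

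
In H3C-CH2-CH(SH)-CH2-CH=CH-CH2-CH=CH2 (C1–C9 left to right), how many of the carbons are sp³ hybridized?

C1: sp3 ✓
C2: sp3 ✓
C3: sp3 ✓
C4: sp3 ✓
C5: sp2
C6: sp2
C7: sp3 ✓
C8: sp2
C9: sp2
C1, C2, C3, C4, C7 → 5 sp3 carbons.

5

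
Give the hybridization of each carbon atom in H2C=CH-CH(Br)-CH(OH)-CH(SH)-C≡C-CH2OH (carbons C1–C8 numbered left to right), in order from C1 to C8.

C1 sp2, C2 sp2, C3 sp3, C4 sp3, C5 sp3, C6 sp, C7 sp, C8 sp3

C1: 3 σ bonds, plus one π bond — 3 electron domains, sp2.
C2 has 3 σ bonds, plus one π bond: steric number 3 → sp2.
C3 is sp3: 4 σ bonds, 4 electron-density regions.
C4 (4 σ bonds) has steric number 4: sp3.
C5 — 4 σ bonds. Steric number 4, so sp3.
C6 is sp: 2 σ bonds, plus two π bonds, 2 electron-density regions.
C7 (2 σ bonds, plus two π bonds) has steric number 2: sp.
C8 carries 4 σ bonds, giving a steric number of 4, so it is sp3.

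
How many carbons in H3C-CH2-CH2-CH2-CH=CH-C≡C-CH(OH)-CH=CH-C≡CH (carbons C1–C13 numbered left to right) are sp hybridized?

4

C1: sp3
C2: sp3
C3: sp3
C4: sp3
C5: sp2
C6: sp2
C7: sp ✓
C8: sp ✓
C9: sp3
C10: sp2
C11: sp2
C12: sp ✓
C13: sp ✓
C7, C8, C12, C13 → 4 sp carbons.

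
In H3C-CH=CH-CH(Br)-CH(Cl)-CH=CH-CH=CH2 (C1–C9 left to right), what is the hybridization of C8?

sp^2

C8: 3 σ bonds, plus one π bond — 3 electron domains, sp2.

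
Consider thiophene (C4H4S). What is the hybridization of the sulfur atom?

sp2

Analogous to furan: one S lone pair in the aromatic π system, S is sp2.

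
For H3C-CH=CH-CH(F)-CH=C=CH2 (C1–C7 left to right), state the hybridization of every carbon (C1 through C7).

C1 is sp3: 4 σ bonds, 4 electron-density regions.
C2 carries 3 σ bonds, plus one π bond, giving a steric number of 3, so it is sp2.
C3 — 3 σ bonds, plus one π bond. Steric number 3, so sp2.
C4: 4 σ bonds; 4 regions of electron density → sp3.
C5 — 3 σ bonds, plus one π bond. Steric number 3, so sp2.
C6 — 2 σ bonds, plus two π bonds. Steric number 2, so sp.
C7 — 3 σ bonds, plus one π bond. Steric number 3, so sp2.

C1 sp3, C2 sp2, C3 sp2, C4 sp3, C5 sp2, C6 sp, C7 sp2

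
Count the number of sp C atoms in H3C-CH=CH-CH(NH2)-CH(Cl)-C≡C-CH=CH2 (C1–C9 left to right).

C1: sp3
C2: sp2
C3: sp2
C4: sp3
C5: sp3
C6: sp ✓
C7: sp ✓
C8: sp2
C9: sp2
C6, C7 → 2 sp carbons.

2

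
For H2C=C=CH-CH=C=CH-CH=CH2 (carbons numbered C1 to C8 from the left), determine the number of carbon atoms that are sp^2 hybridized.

6

C1: sp2 ✓
C2: sp
C3: sp2 ✓
C4: sp2 ✓
C5: sp
C6: sp2 ✓
C7: sp2 ✓
C8: sp2 ✓
C1, C3, C4, C6, C7, C8 → 6 sp2 carbons.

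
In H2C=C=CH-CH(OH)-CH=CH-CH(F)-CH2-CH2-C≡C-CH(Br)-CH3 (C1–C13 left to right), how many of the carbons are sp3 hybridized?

C1: sp2
C2: sp
C3: sp2
C4: sp3 ✓
C5: sp2
C6: sp2
C7: sp3 ✓
C8: sp3 ✓
C9: sp3 ✓
C10: sp
C11: sp
C12: sp3 ✓
C13: sp3 ✓
C4, C7, C8, C9, C12, C13 → 6 sp3 carbons.

6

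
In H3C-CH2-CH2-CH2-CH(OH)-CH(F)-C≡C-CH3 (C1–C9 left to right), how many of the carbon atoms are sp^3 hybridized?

C1: sp3 ✓
C2: sp3 ✓
C3: sp3 ✓
C4: sp3 ✓
C5: sp3 ✓
C6: sp3 ✓
C7: sp
C8: sp
C9: sp3 ✓
C1, C2, C3, C4, C5, C6, C9 → 7 sp3 carbons.

7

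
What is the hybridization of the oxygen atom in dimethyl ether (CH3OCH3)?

sp^3

Two σ bonds + two lone pairs = steric number 4 → sp3.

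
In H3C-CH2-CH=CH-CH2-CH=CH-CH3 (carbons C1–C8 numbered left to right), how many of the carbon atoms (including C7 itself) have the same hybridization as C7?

C7 is sp2 (one π bond).
C1: sp3
C2: sp3
C3: sp2 ✓
C4: sp2 ✓
C5: sp3
C6: sp2 ✓
C7: sp2 ✓
C8: sp3
4 carbons are sp2.

4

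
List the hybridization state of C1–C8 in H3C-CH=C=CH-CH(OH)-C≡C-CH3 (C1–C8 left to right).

C1 sp3, C2 sp2, C3 sp, C4 sp2, C5 sp3, C6 sp, C7 sp, C8 sp3

C1: 4 σ bonds; 4 regions of electron density → sp3.
C2 (3 σ bonds, plus one π bond) has steric number 3: sp2.
C3: 2 σ bonds, plus two π bonds — 2 electron domains, sp.
C4 (3 σ bonds, plus one π bond) has steric number 3: sp2.
C5: 4 σ bonds — 4 electron domains, sp3.
C6 has 2 σ bonds, plus two π bonds: steric number 2 → sp.
C7 carries 2 σ bonds, plus two π bonds, giving a steric number of 2, so it is sp.
C8 (4 σ bonds) has steric number 4: sp3.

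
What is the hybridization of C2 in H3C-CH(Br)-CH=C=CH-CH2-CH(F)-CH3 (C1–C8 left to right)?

C2 has 4 σ bonds: steric number 4 → sp3.

sp³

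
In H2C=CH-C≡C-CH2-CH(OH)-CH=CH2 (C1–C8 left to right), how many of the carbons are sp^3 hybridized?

C1: sp2
C2: sp2
C3: sp
C4: sp
C5: sp3 ✓
C6: sp3 ✓
C7: sp2
C8: sp2
C5, C6 → 2 sp3 carbons.

2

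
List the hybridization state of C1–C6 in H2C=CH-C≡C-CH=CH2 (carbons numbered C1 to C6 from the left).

C1 — 3 σ bonds, plus one π bond. Steric number 3, so sp2.
C2 has 3 σ bonds, plus one π bond: steric number 3 → sp2.
C3 (2 σ bonds, plus two π bonds) has steric number 2: sp.
C4 is sp: 2 σ bonds, plus two π bonds, 2 electron-density regions.
C5: 3 σ bonds, plus one π bond; 3 regions of electron density → sp2.
C6: 3 σ bonds, plus one π bond — 3 electron domains, sp2.

C1 sp2, C2 sp2, C3 sp, C4 sp, C5 sp2, C6 sp2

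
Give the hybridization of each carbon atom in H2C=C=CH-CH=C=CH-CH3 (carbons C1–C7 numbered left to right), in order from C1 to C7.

C1 sp2, C2 sp, C3 sp2, C4 sp2, C5 sp, C6 sp2, C7 sp3

C1 is sp2: 3 σ bonds, plus one π bond, 3 electron-density regions.
C2 (2 σ bonds, plus two π bonds) has steric number 2: sp.
C3 (3 σ bonds, plus one π bond) has steric number 3: sp2.
C4 is sp2: 3 σ bonds, plus one π bond, 3 electron-density regions.
C5 carries 2 σ bonds, plus two π bonds, giving a steric number of 2, so it is sp.
C6: 3 σ bonds, plus one π bond; 3 regions of electron density → sp2.
C7 carries 4 σ bonds, giving a steric number of 4, so it is sp3.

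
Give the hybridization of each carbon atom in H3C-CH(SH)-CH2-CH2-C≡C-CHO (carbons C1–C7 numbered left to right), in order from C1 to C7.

C1 sp3, C2 sp3, C3 sp3, C4 sp3, C5 sp, C6 sp, C7 sp2

C1: 4 σ bonds; 4 regions of electron density → sp3.
C2: 4 σ bonds — 4 electron domains, sp3.
C3 has 4 σ bonds: steric number 4 → sp3.
C4 — 4 σ bonds. Steric number 4, so sp3.
C5 (2 σ bonds, plus two π bonds) has steric number 2: sp.
C6 — 2 σ bonds, plus two π bonds. Steric number 2, so sp.
C7 is sp2: 3 σ bonds, plus one π bond, 3 electron-density regions.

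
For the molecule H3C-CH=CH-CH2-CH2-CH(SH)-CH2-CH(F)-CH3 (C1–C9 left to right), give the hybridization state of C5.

C5 is sp3: 4 σ bonds, 4 electron-density regions.

sp^3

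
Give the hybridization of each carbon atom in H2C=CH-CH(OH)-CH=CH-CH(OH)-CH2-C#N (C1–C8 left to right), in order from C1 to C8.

C1 sp2, C2 sp2, C3 sp3, C4 sp2, C5 sp2, C6 sp3, C7 sp3, C8 sp

C1: 3 σ bonds, plus one π bond — 3 electron domains, sp2.
C2: 3 σ bonds, plus one π bond — 3 electron domains, sp2.
C3 is sp3: 4 σ bonds, 4 electron-density regions.
C4 carries 3 σ bonds, plus one π bond, giving a steric number of 3, so it is sp2.
C5 is sp2: 3 σ bonds, plus one π bond, 3 electron-density regions.
C6: 4 σ bonds; 4 regions of electron density → sp3.
C7: 4 σ bonds — 4 electron domains, sp3.
C8 — 2 σ bonds, plus two π bonds. Steric number 2, so sp.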